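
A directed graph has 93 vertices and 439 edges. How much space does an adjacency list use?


Adjacency list: one list head per vertex + one entry per edge
Vertex heads: 93
Edge entries: 439
Total = 93 + 439 = 532


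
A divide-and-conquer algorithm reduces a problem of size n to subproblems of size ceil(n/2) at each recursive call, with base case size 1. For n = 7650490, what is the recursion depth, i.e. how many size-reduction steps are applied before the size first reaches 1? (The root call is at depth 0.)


Each step divides the size by 2 (rounding up); after k steps the size is ceil(n/2^k), which equals 1 exactly when 2^k >= n.
So the depth is the smallest k with 2^k >= 7650490, i.e. ceil(log_2(7650490)).
2^22 = 4194304 < 7650490 <= 8388608 = 2^23
Recursion depth = 23


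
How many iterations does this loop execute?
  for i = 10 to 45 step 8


The loop variable i takes values starting at 10 and increments by 8 each iteration.
Sequence: i = 10, 18, 26, 34, 42
The upper bound 45 is inclusive, so the count is floor((last - first) / step) + 1:
floor((45 - 10) / 8) + 1 = floor(35/8) + 1 = 4 + 1 = 5


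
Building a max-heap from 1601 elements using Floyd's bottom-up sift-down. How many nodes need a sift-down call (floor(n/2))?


In a heap of 1601 elements (0-indexed array):
  Last element index: 1600
  Parent of last element: floor((1600 - 1) / 2) = 799
  Internal nodes: indices 0 to 799
  Count = floor(1601/2) = 800


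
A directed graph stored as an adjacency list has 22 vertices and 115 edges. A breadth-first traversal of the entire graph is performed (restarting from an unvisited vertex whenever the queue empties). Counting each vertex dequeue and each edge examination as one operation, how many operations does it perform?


A full BFS traversal dequeues each vertex once and examines each edge once.
Vertex visits: 22
Edge visits: 115
V + E = 22 + 115 = 137


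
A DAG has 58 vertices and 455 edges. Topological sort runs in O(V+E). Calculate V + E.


V = 58 (vertex processing)
E = 455 (edge processing)
V + E = 58 + 455 = 513


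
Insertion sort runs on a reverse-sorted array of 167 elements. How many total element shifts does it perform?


Sum of shifts = 1 + 2 + 3 + ... + 166
= 167 * 166 / 2
= 27722 / 2
= 13861


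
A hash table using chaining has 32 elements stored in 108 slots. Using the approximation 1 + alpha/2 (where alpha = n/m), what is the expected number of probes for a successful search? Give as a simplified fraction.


Load factor alpha = n/m = 32/108
Expected probes = 1 + alpha/2 = 1 + 32/(2*108)
= 1 + 32/216
= 216/216 + 32/216
= 248/216
Simplify: 31/27


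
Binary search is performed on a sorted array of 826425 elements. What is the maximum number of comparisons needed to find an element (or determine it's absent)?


Binary search halves the search space each comparison:
  Step 1: search space = 826425 -> 413212
  Step 2: search space = 413212 -> 206606
  Step 3: search space = 206606 -> 103303
  Step 4: search space = 103303 -> 51651
  Step 5: search space = 51651 -> 25825
  Step 6: search space = 25825 -> 12912
  Step 7: search space = 12912 -> 6456
  Step 8: search space = 6456 -> 3228
  Step 9: search space = 3228 -> 1614
  Step 10: search space = 1614 -> 807
  Step 11: search space = 807 -> 403
  Step 12: search space = 403 -> 201
  Step 13: search space = 201 -> 100
  Step 14: search space = 100 -> 50
  Step 15: search space = 50 -> 25
  Step 16: search space = 25 -> 12
  Step 17: search space = 12 -> 6
  Step 18: search space = 6 -> 3
  Step 19: search space = 3 -> 1
  Step 20: search space = 1 (final check)
Maximum comparisons = floor(log2(826425)) + 1 = 19 + 1 = 20


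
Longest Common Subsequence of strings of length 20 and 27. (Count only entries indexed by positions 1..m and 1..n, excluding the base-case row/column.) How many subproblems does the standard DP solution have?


DP table indexed by positions in both strings.
First string: 20 positions
Second string: 27 positions
Total = 20 * 27 = 540


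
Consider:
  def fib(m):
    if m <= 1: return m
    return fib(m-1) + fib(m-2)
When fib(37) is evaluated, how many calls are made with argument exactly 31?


Let N(m) = number of times fib(m) is called while evaluating fib(37).
N(37) = 1 (the initial call).
N(36) = 1 (only fib(37) calls it).
For 1 <= m <= 35: fib(m) is called by fib(m+1) and fib(m+2), so
  N(m) = N(m+1) + N(m+2).
fib(0) is called only by fib(2), so N(0) = N(2).
Walk down from m=37:
  N(37)=1, N(36)=1, N(35)=2, N(34)=3, N(33)=5, N(32)=8, N(31)=13
N(31) = 13


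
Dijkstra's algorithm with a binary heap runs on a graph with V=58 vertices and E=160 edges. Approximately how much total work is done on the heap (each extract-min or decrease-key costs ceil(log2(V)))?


Dijkstra with a binary heap: each vertex is extracted once, each edge may relax once.
Each heap operation costs O(log V).
V + E = 58 + 160 = 218
ceil(log2(58)) = 6 (since 2^5 = 32 < 58 <= 64 = 2^6)
Total heap work = (V+E) * ceil(log2(V)) = 218 * 6 = 1308


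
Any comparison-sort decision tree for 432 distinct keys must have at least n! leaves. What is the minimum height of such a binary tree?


A binary decision tree of height h has at most 2^h leaves and needs at least n! of them, so h >= ceil(log2(n!)).
432! is far too large to multiply out, so use Stirling's series:
  ln(n!) ~ n ln n - n + (1/2) ln(2 pi n) + 1/(12n)  (error below 1/(360 n^3), negligible here)
  ln(432) = 6.0684256
  n ln n = 432 * 6.0684256 = 2621.5599
  (1/2) ln(2 pi * 432) = (1/2) ln(2714.3361) = 3.9532
  1/(12*432) = 0.0002
  ln(432!) ~ 2621.5599 - 432 + 3.9532 + 0.0002 = 2193.5133
Convert to base 2: log2(432!) = 2193.5133 / ln 2 = 2193.5133 / 0.69314718 = 3164.5708
ceil(3164.5708) = 3165


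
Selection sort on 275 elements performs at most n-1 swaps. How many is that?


Each of the 274 passes places one element in its final position.
Pass 1: swap minimum into position 0
Pass 2: swap minimum of remaining into position 1
...
Pass 274: last two elements, one swap
Maximum swaps = 275 - 1 = 274


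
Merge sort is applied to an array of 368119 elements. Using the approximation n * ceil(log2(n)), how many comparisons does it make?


Merge sort divides the array into halves recursively.
Number of levels = ceil(log2(368119)) = 19
At each level, approximately n = 368119 comparisons are needed for merging.
Total comparisons ~ n * ceil(log2(n)) = 368119 * 19 = 6994261


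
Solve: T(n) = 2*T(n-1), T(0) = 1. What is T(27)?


Unrolling:
T(27) = 2*T(26) = 2^2*T(25) = ... = 2^27*T(0)
= 2^27 * 1
= 134217728 * 1 = 134217728


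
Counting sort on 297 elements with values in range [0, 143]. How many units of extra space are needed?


Output array size: 297 (to store sorted result)
Count array size: 144 (one slot per possible value, range 0 to 143)
Total extra space = 297 + 144 = 441


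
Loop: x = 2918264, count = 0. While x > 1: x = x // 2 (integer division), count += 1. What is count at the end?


The variable x halves each step:
x = 2918264 -> 1459132 -> 729566 -> 364783 -> 182391 -> 91195 -> 45597 -> 22798 -> 11399 -> 5699 -> 2849 -> 1424 -> 712 -> 356 -> 178 -> 89 -> 44 -> 22 -> 11 -> 5 -> 2 -> 1
Number of halvings = floor(log2(2918264)) = 21


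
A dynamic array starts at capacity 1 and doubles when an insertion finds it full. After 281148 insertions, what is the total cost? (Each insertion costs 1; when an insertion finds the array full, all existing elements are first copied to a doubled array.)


Insertion cost: 281148 (one per element)
Resizes occur just before inserting elements 2, 3, 5, 9, ...
Elements copied at each resize: 1 + 2 + 4 + 8 + 16 + 32 + 64 + 128 + 256 + 512 + 1024 + 2048 + 4096 + 8192 + 16384 + 32768 + 65536 + 131072 + 262144
Sum of copies = 524287 (geometric series: 2^k - 1)
Total = 281148 + 524287 = 805435


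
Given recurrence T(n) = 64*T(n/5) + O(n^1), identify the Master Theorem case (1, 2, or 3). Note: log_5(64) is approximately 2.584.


Master Theorem parameters: a=64, b=5, c=1
log_b(a) = 2.584
Compare b^c with a: 5^1 = 5 < 64, so c < log_b(a).
Comparing c=1 vs log_b(a)=2.584:
1 < 2.584 => Case 1
Result: T(n) = O(n^(log_5 64)) ~ O(n^2.584)
Master Theorem case = 1


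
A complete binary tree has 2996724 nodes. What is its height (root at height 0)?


In a complete binary tree, level k holds nodes 2^k .. 2^(k+1)-1 (1-indexed).
Height = floor(log2(n)) = floor(log2(2996724)) = 21
Check: 2^21 = 2097152 <= 2996724 < 4194304 = 2^22


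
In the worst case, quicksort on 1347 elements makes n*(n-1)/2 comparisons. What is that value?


Sum of comparisons per partition:
1346 + 1345 + ... + 1 + 0
= 1347 * (1347 - 1) / 2
= 1347 * 1346 / 2
= 906531


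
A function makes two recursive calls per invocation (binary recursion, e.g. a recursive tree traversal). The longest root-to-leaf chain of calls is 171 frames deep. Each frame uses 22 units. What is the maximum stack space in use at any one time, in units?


Binary recursion: the two calls run one after the other, so only one root-to-leaf chain of frames is on the stack at a time.
Maximum depth (longest chain) = 171 frames
Each frame = 22 units
Max stack space = 171 * 22 = 3762


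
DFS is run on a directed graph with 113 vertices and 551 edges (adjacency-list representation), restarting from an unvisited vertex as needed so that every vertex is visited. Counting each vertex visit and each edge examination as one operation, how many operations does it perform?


A full DFS traversal processes each vertex exactly once (push/pop on stack).
Each directed edge is examined once.
V = 113, E = 551
V + E = 664


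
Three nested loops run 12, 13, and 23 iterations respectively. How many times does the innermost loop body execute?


Loop 1 (outermost): 12 iterations
Loop 2 (middle): 13 iterations per outer
Loop 3 (innermost): 23 iterations per middle
Total = 12 * 13 * 23 = 3588


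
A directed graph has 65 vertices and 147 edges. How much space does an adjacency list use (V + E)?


Adjacency list: one list head per vertex + one entry per edge
Vertex heads: 65
Edge entries: 147
Total = 65 + 147 = 212


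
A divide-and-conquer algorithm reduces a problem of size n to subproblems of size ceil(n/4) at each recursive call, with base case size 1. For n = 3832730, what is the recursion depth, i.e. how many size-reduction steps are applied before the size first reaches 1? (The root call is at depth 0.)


Each step divides the size by 4 (rounding up); after k steps the size is ceil(n/4^k), which equals 1 exactly when 4^k >= n.
So the depth is the smallest k with 4^k >= 3832730, i.e. ceil(log_4(3832730)).
4^10 = 1048576 < 3832730 <= 4194304 = 4^11
Recursion depth = 11


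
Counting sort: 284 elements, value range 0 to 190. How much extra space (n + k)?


n = 284 (output array)
k = 191 (count array for 191 distinct values)
Extra space = 284 + 191 = 475


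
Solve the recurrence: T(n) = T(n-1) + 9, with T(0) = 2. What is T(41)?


Unrolling the recurrence:
T(41) = T(40) + 9
       = T(39) + 9 + 9
       = T(38) + 9*3
       ...
       = T(0) + 9*41
       = 2 + 369 = 371


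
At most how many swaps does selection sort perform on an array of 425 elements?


Each of the 424 passes places one element in its final position.
Pass 1: swap minimum into position 0
Pass 2: swap minimum of remaining into position 1
...
Pass 424: last two elements, one swap
Maximum swaps = 425 - 1 = 424


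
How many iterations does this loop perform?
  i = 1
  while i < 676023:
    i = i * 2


The loop variable doubles each iteration:
i = 1 -> 2 -> 4 -> 8 -> 16 -> 32 -> 64 -> 128 -> 256 -> 512 -> 1024 -> 2048 -> 4096 -> 8192 -> 16384 -> 32768 -> 65536 -> 131072 -> 262144 -> 524288 -> 1048576 (stop, 1048576 >= 676023)
Number of doublings = ceil(log2(676023)) = 20


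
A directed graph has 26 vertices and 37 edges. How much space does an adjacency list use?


Adjacency list: one list head per vertex + one entry per edge
Vertex heads: 26
Edge entries: 37
Total = 26 + 37 = 63


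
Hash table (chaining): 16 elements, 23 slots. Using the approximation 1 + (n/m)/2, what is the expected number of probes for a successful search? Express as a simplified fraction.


Computing expected probes:
alpha = 16/23
= 1 + alpha/2
= 1 + 16/(2*23)
= (2*23 + 16) / (2*23)
= 62/46 = 31/23


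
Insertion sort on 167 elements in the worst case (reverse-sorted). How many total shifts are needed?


In the worst case (reverse-sorted), each element shifts past all previous:
  Element 1: 1 shifts
  Element 2: 2 shifts
  Element 3: 3 shifts
  Element 4: 4 shifts
  Element 5: 5 shifts
  ...
  Element 166: 166 shifts
Total = 1 + 2 + ... + 166
= 167*(167-1)/2 = 13861


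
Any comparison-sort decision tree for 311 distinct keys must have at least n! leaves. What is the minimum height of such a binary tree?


A binary decision tree of height h has at most 2^h leaves and needs at least n! of them, so h >= ceil(log2(n!)).
311! is far too large to multiply out, so use Stirling's series:
  ln(n!) ~ n ln n - n + (1/2) ln(2 pi n) + 1/(12n)  (error below 1/(360 n^3), negligible here)
  ln(311) = 5.7397929
  n ln n = 311 * 5.7397929 = 1785.0756
  (1/2) ln(2 pi * 311) = (1/2) ln(1954.0706) = 3.7888
  1/(12*311) = 0.0003
  ln(311!) ~ 1785.0756 - 311 + 3.7888 + 0.0003 = 1477.8647
Convert to base 2: log2(311!) = 1477.8647 / ln 2 = 1477.8647 / 0.69314718 = 2132.1081
ceil(2132.1081) = 2133


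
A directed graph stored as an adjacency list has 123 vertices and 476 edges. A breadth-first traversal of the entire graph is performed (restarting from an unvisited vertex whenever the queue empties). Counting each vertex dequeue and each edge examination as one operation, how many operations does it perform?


A full BFS traversal dequeues each vertex once and examines each edge once.
Vertex visits: 123
Edge visits: 476
V + E = 123 + 476 = 599


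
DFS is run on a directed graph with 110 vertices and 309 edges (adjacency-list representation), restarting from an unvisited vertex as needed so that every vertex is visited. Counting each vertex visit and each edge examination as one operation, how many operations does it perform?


A full DFS traversal processes each vertex exactly once (push/pop on stack).
Each directed edge is examined once.
V = 110, E = 309
V + E = 419


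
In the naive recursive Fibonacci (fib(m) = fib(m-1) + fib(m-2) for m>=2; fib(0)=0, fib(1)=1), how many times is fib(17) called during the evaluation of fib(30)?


Let N(m) = number of times fib(m) is called while evaluating fib(30).
N(30) = 1 (the initial call).
N(29) = 1 (only fib(30) calls it).
For 1 <= m <= 28: fib(m) is called by fib(m+1) and fib(m+2), so
  N(m) = N(m+1) + N(m+2).
fib(0) is called only by fib(2), so N(0) = N(2).
Walk down from m=30:
  N(30)=1, N(29)=1, N(28)=2, N(27)=3, N(26)=5, N(25)=8, N(24)=13, N(23)=21, N(22)=34, N(21)=55, N(20)=89, N(19)=144, N(18)=233, N(17)=377
N(17) = 377


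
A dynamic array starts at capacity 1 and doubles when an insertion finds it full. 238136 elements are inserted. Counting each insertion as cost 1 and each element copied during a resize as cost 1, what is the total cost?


n = 238136
Insertion costs: 238136
Resizes copy 1, 2, 4, ... up to the largest power of 2 that is <= n-1 = 238135, i.e. 131072.
Copy costs = 1 + 2 + 4 + 8 + 16 + 32 + 64 + 128 + 256 + 512 + 1024 + 2048 + 4096 + 8192 + 16384 + 32768 + 65536 + 131072 = 262143
Total = 238136 + 262143 = 500279


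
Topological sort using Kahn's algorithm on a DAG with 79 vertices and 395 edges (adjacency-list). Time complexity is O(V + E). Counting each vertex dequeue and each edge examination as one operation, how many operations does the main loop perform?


Kahn's algorithm:
  1. Compute in-degrees: O(V + E)
  2. Process queue: each vertex dequeued once (O(V))
     each edge examined once (O(E))
Total = V + E = 79 + 395 = 474


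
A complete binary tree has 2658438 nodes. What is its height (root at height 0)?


In a complete binary tree, level k holds nodes 2^k .. 2^(k+1)-1 (1-indexed).
Height = floor(log2(n)) = floor(log2(2658438)) = 21
Check: 2^21 = 2097152 <= 2658438 < 4194304 = 2^22


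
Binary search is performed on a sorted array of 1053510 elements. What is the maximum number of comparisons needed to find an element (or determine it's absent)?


Binary search halves the search space each comparison:
  Step 1: search space = 1053510 -> 526755
  Step 2: search space = 526755 -> 263377
  Step 3: search space = 263377 -> 131688
  Step 4: search space = 131688 -> 65844
  Step 5: search space = 65844 -> 32922
  Step 6: search space = 32922 -> 16461
  Step 7: search space = 16461 -> 8230
  Step 8: search space = 8230 -> 4115
  Step 9: search space = 4115 -> 2057
  Step 10: search space = 2057 -> 1028
  Step 11: search space = 1028 -> 514
  Step 12: search space = 514 -> 257
  Step 13: search space = 257 -> 128
  Step 14: search space = 128 -> 64
  Step 15: search space = 64 -> 32
  Step 16: search space = 32 -> 16
  Step 17: search space = 16 -> 8
  Step 18: search space = 8 -> 4
  Step 19: search space = 4 -> 2
  Step 20: search space = 2 -> 1
  Step 21: search space = 1 (final check)
Maximum comparisons = floor(log2(1053510)) + 1 = 20 + 1 = 21


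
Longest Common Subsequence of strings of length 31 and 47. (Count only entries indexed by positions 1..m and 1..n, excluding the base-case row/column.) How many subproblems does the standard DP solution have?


DP table indexed by positions in both strings.
First string: 31 positions
Second string: 47 positions
Total = 31 * 47 = 1457


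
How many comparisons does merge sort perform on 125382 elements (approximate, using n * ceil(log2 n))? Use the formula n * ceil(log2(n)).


Recursion depth: ceil(log2(125382)) = 17
Each recursion level merges n = 125382 elements
Total = 125382 * 17 = 2131494


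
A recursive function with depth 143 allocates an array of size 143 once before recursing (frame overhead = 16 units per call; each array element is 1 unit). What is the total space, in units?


Array allocation: 143 units (allocated once)
Stack frames: 143 deep * 16 per frame = 2288 units
Total = 143 + 2288 = 2431


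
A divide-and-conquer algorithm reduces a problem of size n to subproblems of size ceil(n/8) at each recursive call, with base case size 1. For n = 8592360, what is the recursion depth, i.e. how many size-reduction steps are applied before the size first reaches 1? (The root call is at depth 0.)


Each step divides the size by 8 (rounding up); after k steps the size is ceil(n/8^k), which equals 1 exactly when 8^k >= n.
So the depth is the smallest k with 8^k >= 8592360, i.e. ceil(log_8(8592360)).
8^7 = 2097152 < 8592360 <= 16777216 = 8^8
Recursion depth = 8


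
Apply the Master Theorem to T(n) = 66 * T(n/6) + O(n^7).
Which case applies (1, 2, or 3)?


The Master Theorem: T(n) = a*T(n/b) + O(n^c)
  a = 66, b = 6, c = 7
log_b(a) = log_6(66) ~ 2.338
Compare b^c with a: 6^7 = 279936 > 66, so c > log_b(a).
Since c > log_b(a), Case 3 applies.
T(n) = O(n^7)
Master Theorem case = 3


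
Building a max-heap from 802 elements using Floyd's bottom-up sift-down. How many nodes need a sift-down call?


In a heap of 802 elements (0-indexed array):
  Last element index: 801
  Parent of last element: floor((801 - 1) / 2) = 400
  Internal nodes: indices 0 to 400
  Count = floor(802/2) = 401


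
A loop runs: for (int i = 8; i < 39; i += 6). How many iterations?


Loop starts at i = 8, increments by 6, stops when i >= 39.
Number of iterations = ceil((39 - 8) / 6)
= ceil(31 / 6)
= 6


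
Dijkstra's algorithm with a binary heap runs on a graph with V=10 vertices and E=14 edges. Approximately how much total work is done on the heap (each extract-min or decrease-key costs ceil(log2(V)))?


Dijkstra with a binary heap: each vertex is extracted once, each edge may relax once.
Each heap operation costs O(log V).
V + E = 10 + 14 = 24
ceil(log2(10)) = 4 (since 2^3 = 8 < 10 <= 16 = 2^4)
Total heap work = (V+E) * ceil(log2(V)) = 24 * 4 = 96


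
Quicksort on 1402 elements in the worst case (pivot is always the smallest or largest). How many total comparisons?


In the worst case, each partition step picks the worst pivot:
  Partition 1: 1401 comparisons (n-1 elements to compare)
  Partition 2: 1400 comparisons
  Partition 3: 1399 comparisons
  Partition 4: 1398 comparisons
  Partition 5: 1397 comparisons
  ...
  Last partition: 0 comparisons
Total = (n-1) + (n-2) + ... + 1 + 0 = n*(n-1)/2
= 1402*1401/2 = 982101


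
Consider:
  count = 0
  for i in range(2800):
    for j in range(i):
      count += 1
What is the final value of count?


For each i, the inner loop runs i times:
  i=0: inner runs 0 times
  i=1: inner runs 1 time
  i=2: inner runs 2 times
  i=3: inner runs 3 times
  i=4: inner runs 4 times
  i=5: inner runs 5 times
  i=6: inner runs 6 times
  i=7: inner runs 7 times
  ...
Total = 0 + 1 + 2 + ... + 2799 = 2800*(2800-1)/2 = 3918600


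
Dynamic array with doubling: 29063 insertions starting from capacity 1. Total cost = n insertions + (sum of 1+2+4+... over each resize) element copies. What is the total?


n = 29063
Insertion costs: 29063
Resizes copy 1, 2, 4, ... up to the largest power of 2 that is <= n-1 = 29062, i.e. 16384.
Copy costs = 1 + 2 + 4 + 8 + 16 + 32 + 64 + 128 + 256 + 512 + 1024 + 2048 + 4096 + 8192 + 16384 = 32767
Total = 29063 + 32767 = 61830


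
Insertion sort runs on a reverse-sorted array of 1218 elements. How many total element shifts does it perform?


Sum of shifts = 1 + 2 + 3 + ... + 1217
= 1218 * 1217 / 2
= 1482306 / 2
= 741153


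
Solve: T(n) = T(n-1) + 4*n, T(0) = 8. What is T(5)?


Expanding the recurrence:
T(5) = T(4) + 4*5
       = T(3) + 4*4 + 4*5
       ...
       = T(0) + 4*(1 + 2 + ... + 5)
       = 8 + 4 * 5*6/2
       = 8 + 4 * 15
       = 8 + 60 = 68


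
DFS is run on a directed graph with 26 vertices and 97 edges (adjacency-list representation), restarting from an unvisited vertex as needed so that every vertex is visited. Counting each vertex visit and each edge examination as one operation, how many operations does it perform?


A full DFS traversal processes each vertex exactly once (push/pop on stack).
Each directed edge is examined once.
V = 26, E = 97
V + E = 123


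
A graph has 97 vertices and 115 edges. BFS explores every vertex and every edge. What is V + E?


A full BFS traversal dequeues each vertex once and examines each edge once.
Vertex visits: 97
Edge visits: 115
V + E = 97 + 115 = 212


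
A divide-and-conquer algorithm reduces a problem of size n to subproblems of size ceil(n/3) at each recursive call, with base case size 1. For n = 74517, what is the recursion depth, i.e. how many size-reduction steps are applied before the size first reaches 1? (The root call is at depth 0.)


Each step divides the size by 3 (rounding up); after k steps the size is ceil(n/3^k), which equals 1 exactly when 3^k >= n.
So the depth is the smallest k with 3^k >= 74517, i.e. ceil(log_3(74517)).
3^10 = 59049 < 74517 <= 177147 = 3^11
Recursion depth = 11


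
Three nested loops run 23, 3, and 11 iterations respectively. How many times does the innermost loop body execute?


Loop 1 (outermost): 23 iterations
Loop 2 (middle): 3 iterations per outer
Loop 3 (innermost): 11 iterations per middle
Total = 23 * 3 * 11 = 759


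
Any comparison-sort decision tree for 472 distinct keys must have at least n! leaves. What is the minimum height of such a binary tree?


A binary decision tree of height h has at most 2^h leaves and needs at least n! of them, so h >= ceil(log2(n!)).
472! is far too large to multiply out, so use Stirling's series:
  ln(n!) ~ n ln n - n + (1/2) ln(2 pi n) + 1/(12n)  (error below 1/(360 n^3), negligible here)
  ln(472) = 6.1569790
  n ln n = 472 * 6.1569790 = 2906.0941
  (1/2) ln(2 pi * 472) = (1/2) ln(2965.6635) = 3.9974
  1/(12*472) = 0.0002
  ln(472!) ~ 2906.0941 - 472 + 3.9974 + 0.0002 = 2438.0917
Convert to base 2: log2(472!) = 2438.0917 / ln 2 = 2438.0917 / 0.69314718 = 3517.4228
ceil(3517.4228) = 3518


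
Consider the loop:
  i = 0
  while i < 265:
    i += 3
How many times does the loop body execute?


Starting at i = 0, each iteration adds 3.
Iterations until i >= 265:
  Iteration 1: i = 0 -> i = 3
  Iteration 2: i = 3 -> i = 6
  Iteration 3: i = 6 -> i = 9
  Iteration 4: i = 9 -> i = 12
  Iteration 5: i = 12 -> i = 15
  Iteration 6: i = 15 -> i = 18
  Iteration 7: i = 18 -> i = 21
  Iteration 8: i = 21 -> i = 24
  ... continuing ...
Total iterations = ceil(265/3) = 89


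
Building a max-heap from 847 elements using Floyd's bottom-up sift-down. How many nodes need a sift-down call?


In a heap of 847 elements (0-indexed array):
  Last element index: 846
  Parent of last element: floor((846 - 1) / 2) = 422
  Internal nodes: indices 0 to 422
  Count = floor(847/2) = 423


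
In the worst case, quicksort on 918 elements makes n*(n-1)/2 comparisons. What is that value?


Sum of comparisons per partition:
917 + 916 + ... + 1 + 0
= 918 * (918 - 1) / 2
= 918 * 917 / 2
= 420903


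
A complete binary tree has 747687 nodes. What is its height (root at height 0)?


In a complete binary tree, level k holds nodes 2^k .. 2^(k+1)-1 (1-indexed).
Height = floor(log2(n)) = floor(log2(747687)) = 19
Check: 2^19 = 524288 <= 747687 < 1048576 = 2^20


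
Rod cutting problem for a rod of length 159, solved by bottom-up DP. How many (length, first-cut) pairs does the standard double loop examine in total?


For each subproblem length i = 1..159, the inner loop considers i possible first cuts.
Total = 1 + 2 + ... + 159
= 159*(159+1)/2
= 159*160/2 = 12720


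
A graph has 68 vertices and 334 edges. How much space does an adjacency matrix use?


Adjacency matrix: V x V grid of entries
Space = V^2 = 68^2 = 68 * 68 = 4624


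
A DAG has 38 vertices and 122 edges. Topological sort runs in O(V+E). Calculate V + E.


V = 38 (vertex processing)
E = 122 (edge processing)
V + E = 38 + 122 = 160


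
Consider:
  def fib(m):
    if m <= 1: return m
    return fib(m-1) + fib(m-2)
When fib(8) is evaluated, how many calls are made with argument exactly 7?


Let N(m) = number of times fib(m) is called while evaluating fib(8).
N(8) = 1 (the initial call).
N(7) = 1 (only fib(8) calls it).
For 1 <= m <= 6: fib(m) is called by fib(m+1) and fib(m+2), so
  N(m) = N(m+1) + N(m+2).
fib(0) is called only by fib(2), so N(0) = N(2).
Walk down from m=8:
  N(8)=1, N(7)=1
N(7) = 1


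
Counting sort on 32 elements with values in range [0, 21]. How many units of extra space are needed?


Output array size: 32 (to store sorted result)
Count array size: 22 (one slot per possible value, range 0 to 21)
Total extra space = 32 + 22 = 54


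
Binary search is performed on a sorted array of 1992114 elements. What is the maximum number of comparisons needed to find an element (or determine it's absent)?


Binary search halves the search space each comparison:
  Step 1: search space = 1992114 -> 996057
  Step 2: search space = 996057 -> 498028
  Step 3: search space = 498028 -> 249014
  Step 4: search space = 249014 -> 124507
  Step 5: search space = 124507 -> 62253
  Step 6: search space = 62253 -> 31126
  Step 7: search space = 31126 -> 15563
  Step 8: search space = 15563 -> 7781
  Step 9: search space = 7781 -> 3890
  Step 10: search space = 3890 -> 1945
  Step 11: search space = 1945 -> 972
  Step 12: search space = 972 -> 486
  Step 13: search space = 486 -> 243
  Step 14: search space = 243 -> 121
  Step 15: search space = 121 -> 60
  Step 16: search space = 60 -> 30
  Step 17: search space = 30 -> 15
  Step 18: search space = 15 -> 7
  Step 19: search space = 7 -> 3
  Step 20: search space = 3 -> 1
  Step 21: search space = 1 (final check)
Maximum comparisons = floor(log2(1992114)) + 1 = 20 + 1 = 21


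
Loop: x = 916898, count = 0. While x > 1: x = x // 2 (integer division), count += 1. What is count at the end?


The variable x halves each step:
x = 916898 -> 458449 -> 229224 -> 114612 -> 57306 -> 28653 -> 14326 -> 7163 -> 3581 -> 1790 -> 895 -> 447 -> 223 -> 111 -> 55 -> 27 -> 13 -> 6 -> 3 -> 1
Number of halvings = floor(log2(916898)) = 19


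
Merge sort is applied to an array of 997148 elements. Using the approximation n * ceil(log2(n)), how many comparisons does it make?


Merge sort divides the array into halves recursively.
Number of levels = ceil(log2(997148)) = 20
At each level, approximately n = 997148 comparisons are needed for merging.
Total comparisons ~ n * ceil(log2(n)) = 997148 * 20 = 19942960


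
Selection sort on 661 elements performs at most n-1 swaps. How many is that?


Each of the 660 passes places one element in its final position.
Pass 1: swap minimum into position 0
Pass 2: swap minimum of remaining into position 1
...
Pass 660: last two elements, one swap
Maximum swaps = 661 - 1 = 660


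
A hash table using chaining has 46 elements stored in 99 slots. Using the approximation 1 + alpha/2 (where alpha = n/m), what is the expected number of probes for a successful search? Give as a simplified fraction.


Load factor alpha = n/m = 46/99
Expected probes = 1 + alpha/2 = 1 + 46/(2*99)
= 1 + 46/198
= 198/198 + 46/198
= 244/198
Simplify: 122/99


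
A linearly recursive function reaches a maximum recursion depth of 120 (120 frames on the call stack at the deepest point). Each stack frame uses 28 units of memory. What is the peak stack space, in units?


Maximum recursion depth = 120 frames
Memory per frame = 28 units
Total stack space = depth * frame_size
= 120 * 28 = 3360


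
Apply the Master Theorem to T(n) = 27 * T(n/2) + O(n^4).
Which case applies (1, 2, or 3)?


The Master Theorem: T(n) = a*T(n/b) + O(n^c)
  a = 27, b = 2, c = 4
log_b(a) = log_2(27) ~ 4.755
Compare b^c with a: 2^4 = 16 < 27, so c < log_b(a).
Since c < log_b(a), Case 1 applies.
T(n) = O(n^(log_2 27)) ~ O(n^4.755)
Master Theorem case = 1


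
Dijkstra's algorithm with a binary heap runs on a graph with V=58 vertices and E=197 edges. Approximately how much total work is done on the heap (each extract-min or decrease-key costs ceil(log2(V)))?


Dijkstra with a binary heap: each vertex is extracted once, each edge may relax once.
Each heap operation costs O(log V).
V + E = 58 + 197 = 255
ceil(log2(58)) = 6 (since 2^5 = 32 < 58 <= 64 = 2^6)
Total heap work = (V+E) * ceil(log2(V)) = 255 * 6 = 1530


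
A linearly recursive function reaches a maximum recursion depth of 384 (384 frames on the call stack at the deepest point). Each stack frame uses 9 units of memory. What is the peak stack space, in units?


Maximum recursion depth = 384 frames
Memory per frame = 9 units
Total stack space = depth * frame_size
= 384 * 9 = 3456


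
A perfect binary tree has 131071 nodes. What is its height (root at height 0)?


For a perfect binary tree of height h: n = 2^(h+1) - 1, so h = log2(n+1) - 1.
  n + 1 = 131072 = 2^17
  log2(131072) = 17
  height = 17 - 1 = 16


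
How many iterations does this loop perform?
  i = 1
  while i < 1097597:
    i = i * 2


The loop variable doubles each iteration:
i = 1 -> 2 -> 4 -> 8 -> 16 -> 32 -> 64 -> 128 -> 256 -> 512 -> 1024 -> 2048 -> 4096 -> 8192 -> 16384 -> 32768 -> 65536 -> 131072 -> 262144 -> 524288 -> 1048576 -> 2097152 (stop, 2097152 >= 1097597)
Number of doublings = ceil(log2(1097597)) = 21


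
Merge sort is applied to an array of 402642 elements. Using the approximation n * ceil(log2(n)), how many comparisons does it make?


Merge sort divides the array into halves recursively.
Number of levels = ceil(log2(402642)) = 19
At each level, approximately n = 402642 comparisons are needed for merging.
Total comparisons ~ n * ceil(log2(n)) = 402642 * 19 = 7650198


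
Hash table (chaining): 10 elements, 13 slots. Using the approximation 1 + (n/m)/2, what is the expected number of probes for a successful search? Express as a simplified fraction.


Computing expected probes:
alpha = 10/13
= 1 + alpha/2
= 1 + 10/(2*13)
= (2*13 + 10) / (2*13)
= 36/26 = 18/13


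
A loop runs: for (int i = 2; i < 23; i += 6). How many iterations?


Loop starts at i = 2, increments by 6, stops when i >= 23.
Number of iterations = ceil((23 - 2) / 6)
= ceil(21 / 6)
= 4


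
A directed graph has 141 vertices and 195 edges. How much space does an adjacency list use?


Adjacency list: one list head per vertex + one entry per edge
Vertex heads: 141
Edge entries: 195
Total = 141 + 195 = 336


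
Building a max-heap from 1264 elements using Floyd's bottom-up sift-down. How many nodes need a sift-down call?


In a heap of 1264 elements (0-indexed array):
  Last element index: 1263
  Parent of last element: floor((1263 - 1) / 2) = 631
  Internal nodes: indices 0 to 631
  Count = floor(1264/2) = 632


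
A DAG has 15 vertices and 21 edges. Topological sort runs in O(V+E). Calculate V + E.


V = 15 (vertex processing)
E = 21 (edge processing)
V + E = 15 + 21 = 36


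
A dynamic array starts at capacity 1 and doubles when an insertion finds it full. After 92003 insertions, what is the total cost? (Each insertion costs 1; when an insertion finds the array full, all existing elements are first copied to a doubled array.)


Insertion cost: 92003 (one per element)
Resizes occur just before inserting elements 2, 3, 5, 9, ...
Elements copied at each resize: 1 + 2 + 4 + 8 + 16 + 32 + 64 + 128 + 256 + 512 + 1024 + 2048 + 4096 + 8192 + 16384 + 32768 + 65536
Sum of copies = 131071 (geometric series: 2^k - 1)
Total = 92003 + 131071 = 223074


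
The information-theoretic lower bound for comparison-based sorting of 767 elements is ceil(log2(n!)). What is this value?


A binary decision tree of height h has at most 2^h leaves and needs at least n! of them, so h >= ceil(log2(n!)).
767! is far too large to multiply out, so use Stirling's series:
  ln(n!) ~ n ln n - n + (1/2) ln(2 pi n) + 1/(12n)  (error below 1/(360 n^3), negligible here)
  ln(767) = 6.6424868
  n ln n = 767 * 6.6424868 = 5094.7874
  (1/2) ln(2 pi * 767) = (1/2) ln(4819.2031) = 4.2402
  1/(12*767) = 0.0001
  ln(767!) ~ 5094.7874 - 767 + 4.2402 + 0.0001 = 4332.0277
Convert to base 2: log2(767!) = 4332.0277 / ln 2 = 4332.0277 / 0.69314718 = 6249.7949
ceil(6249.7949) = 6250


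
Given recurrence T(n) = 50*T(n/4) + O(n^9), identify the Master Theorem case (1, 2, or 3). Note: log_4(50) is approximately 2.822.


Master Theorem parameters: a=50, b=4, c=9
log_b(a) = 2.822
Compare b^c with a: 4^9 = 262144 > 50, so c > log_b(a).
Comparing c=9 vs log_b(a)=2.822:
9 > 2.822 => Case 3
Result: T(n) = O(n^9)
Master Theorem case = 3


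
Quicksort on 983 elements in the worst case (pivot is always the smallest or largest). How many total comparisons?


In the worst case, each partition step picks the worst pivot:
  Partition 1: 982 comparisons (n-1 elements to compare)
  Partition 2: 981 comparisons
  Partition 3: 980 comparisons
  Partition 4: 979 comparisons
  Partition 5: 978 comparisons
  ...
  Last partition: 0 comparisons
Total = (n-1) + (n-2) + ... + 1 + 0 = n*(n-1)/2
= 983*982/2 = 482653


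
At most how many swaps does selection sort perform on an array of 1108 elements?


Each of the 1107 passes places one element in its final position.
Pass 1: swap minimum into position 0
Pass 2: swap minimum of remaining into position 1
...
Pass 1107: last two elements, one swap
Maximum swaps = 1108 - 1 = 1107


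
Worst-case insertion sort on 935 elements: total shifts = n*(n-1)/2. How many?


Sum of shifts = 1 + 2 + 3 + ... + 934
= 935 * 934 / 2
= 873290 / 2
= 436645


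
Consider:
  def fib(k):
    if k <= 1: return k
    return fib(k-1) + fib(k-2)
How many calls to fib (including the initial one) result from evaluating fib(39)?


Let C(m) = total calls to evaluate fib(m). Then C(0)=C(1)=1, and
C(m) = 1 + C(m-1) + C(m-2) for m >= 2.
Build the table (each entry = 1 + previous two):
  C(0) = 1
  C(1) = 1
  C(2) = 1 + 1 + 1 = 3
  C(3) = 1 + 3 + 1 = 5
  C(4) = 1 + 5 + 3 = 9
  C(5) = 1 + 9 + 5 = 15
  C(6) = 1 + 15 + 9 = 25
  C(7) = 1 + 25 + 15 = 41
  C(8) = 1 + 41 + 25 = 67
  C(9) = 1 + 67 + 41 = 109
  C(10) = 1 + 109 + 67 = 177
  C(11) = 1 + 177 + 109 = 287
  C(12) = 1 + 287 + 177 = 465
  C(13) = 1 + 465 + 287 = 753
  C(14) = 1 + 753 + 465 = 1219
  C(15) = 1 + 1219 + 753 = 1973
  C(16) = 1 + 1973 + 1219 = 3193
  C(17) = 1 + 3193 + 1973 = 5167
  C(18) = 1 + 5167 + 3193 = 8361
  C(19) = 1 + 8361 + 5167 = 13529
  C(20) = 1 + 13529 + 8361 = 21891
  C(21) = 1 + 21891 + 13529 = 35421
  C(22) = 1 + 35421 + 21891 = 57313
  C(23) = 1 + 57313 + 35421 = 92735
  C(24) = 1 + 92735 + 57313 = 150049
  C(25) = 1 + 150049 + 92735 = 242785
  C(26) = 1 + 242785 + 150049 = 392835
  C(27) = 1 + 392835 + 242785 = 635621
  C(28) = 1 + 635621 + 392835 = 1028457
  C(29) = 1 + 1028457 + 635621 = 1664079
  C(30) = 1 + 1664079 + 1028457 = 2692537
  C(31) = 1 + 2692537 + 1664079 = 4356617
  C(32) = 1 + 4356617 + 2692537 = 7049155
  C(33) = 1 + 7049155 + 4356617 = 11405773
  C(34) = 1 + 11405773 + 7049155 = 18454929
  C(35) = 1 + 18454929 + 11405773 = 29860703
  C(36) = 1 + 29860703 + 18454929 = 48315633
  C(37) = 1 + 48315633 + 29860703 = 78176337
  C(38) = 1 + 78176337 + 48315633 = 126491971
  C(39) = 1 + 126491971 + 78176337 = 204668309
Total calls for fib(39) = 204668309


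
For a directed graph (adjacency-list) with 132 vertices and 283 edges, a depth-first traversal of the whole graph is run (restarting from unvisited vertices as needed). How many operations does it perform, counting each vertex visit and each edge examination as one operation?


A full DFS traversal visits each vertex once and examines each edge once.
V = 132
E = 283
Sum = 132 + 283 = 415


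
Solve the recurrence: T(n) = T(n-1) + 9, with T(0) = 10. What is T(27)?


Unrolling the recurrence:
T(27) = T(26) + 9
       = T(25) + 9 + 9
       = T(24) + 9*3
       ...
       = T(0) + 9*27
       = 10 + 243 = 253


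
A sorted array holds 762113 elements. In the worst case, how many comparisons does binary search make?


Halving sequence: 762113 -> 381056 -> 190528 -> 95264 -> 47632 -> 23816 -> 11908 -> 5954 -> 2977 -> 1488 -> 744 -> 372 -> 186 -> 93 -> 46 -> 23 -> 11 -> 5 -> 2 -> 1
Number of halvings = 19
Max comparisons = 19 + 1 = 20


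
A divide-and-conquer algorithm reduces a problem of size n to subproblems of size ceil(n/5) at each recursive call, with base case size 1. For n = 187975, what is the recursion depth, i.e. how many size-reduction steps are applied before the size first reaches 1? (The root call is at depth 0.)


Each step divides the size by 5 (rounding up); after k steps the size is ceil(n/5^k), which equals 1 exactly when 5^k >= n.
So the depth is the smallest k with 5^k >= 187975, i.e. ceil(log_5(187975)).
5^7 = 78125 < 187975 <= 390625 = 5^8
Recursion depth = 8


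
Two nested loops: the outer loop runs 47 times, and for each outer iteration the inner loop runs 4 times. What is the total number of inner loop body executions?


Outer loop: 47 iterations
Inner loop: 4 iterations per outer iteration
Total = 47 * 4 = 188


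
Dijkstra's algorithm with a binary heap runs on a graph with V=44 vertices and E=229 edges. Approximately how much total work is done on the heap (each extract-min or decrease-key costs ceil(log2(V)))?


Dijkstra with a binary heap: each vertex is extracted once, each edge may relax once.
Each heap operation costs O(log V).
V + E = 44 + 229 = 273
ceil(log2(44)) = 6 (since 2^5 = 32 < 44 <= 64 = 2^6)
Total heap work = (V+E) * ceil(log2(V)) = 273 * 6 = 1638


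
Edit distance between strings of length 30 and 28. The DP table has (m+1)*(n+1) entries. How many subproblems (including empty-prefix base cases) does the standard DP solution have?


The table includes base cases (empty prefixes).
Rows: (m+1) = 31
Columns: (n+1) = 29
Total = 31 * 29 = 899


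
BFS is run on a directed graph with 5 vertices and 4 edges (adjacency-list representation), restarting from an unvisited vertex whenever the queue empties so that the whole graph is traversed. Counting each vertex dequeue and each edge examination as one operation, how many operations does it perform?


A full BFS traversal dequeues each vertex exactly once and examines each directed edge exactly once.
V = 5 (vertex processing cost)
E = 4 (edge examination cost)
Total operations proportional to V + E = 5 + 4 = 9
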